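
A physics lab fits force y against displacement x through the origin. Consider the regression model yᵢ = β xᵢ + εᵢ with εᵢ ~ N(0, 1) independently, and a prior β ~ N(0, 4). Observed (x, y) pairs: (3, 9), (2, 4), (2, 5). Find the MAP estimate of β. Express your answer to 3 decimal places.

β̂_MAP = 2.609

log p(β | y) = −Σ(yᵢ − βxᵢ)²/(2·1) − β²/(2·4) + const.
Setting the derivative to zero: Σxᵢ(yᵢ − βxᵢ)/1 − β/4 = 0, so β = Σxᵢyᵢ / (Σxᵢ² + σ²/τ²).
Σxᵢyᵢ = 3·9 + 2·4 + 2·5 = 45; Σxᵢ² = 17; σ²/τ² = 0.25.
β̂_MAP = 45 / (17 + 0.25) = 45/17.25 ≈ 2.609.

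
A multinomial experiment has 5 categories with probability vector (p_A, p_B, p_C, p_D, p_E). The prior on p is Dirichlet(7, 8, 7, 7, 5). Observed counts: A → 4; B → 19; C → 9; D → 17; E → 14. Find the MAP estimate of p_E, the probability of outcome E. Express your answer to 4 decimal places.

The posterior is Dirichlet(αᵢ + nᵢ) = Dirichlet(11, 27, 16, 24, 19).
For a Dirichlet(a₁,…,a_K) with all aᵢ > 1, the mode has j-th component (aⱼ − 1)/(Σaᵢ − K).
Here Σaᵢ = 97 and K = 5, so p_E = (19 − 1)/(97 − 5) = 18/92 ≈ 0.1957.

MAP estimate of p_E = 0.1957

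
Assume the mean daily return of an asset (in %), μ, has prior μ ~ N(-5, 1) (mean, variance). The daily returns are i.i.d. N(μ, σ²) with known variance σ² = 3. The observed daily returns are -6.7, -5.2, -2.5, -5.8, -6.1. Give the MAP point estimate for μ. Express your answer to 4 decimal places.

n = 5; x̄ = ((-6.7) + (-5.2) + (-2.5) + (-5.8) + (-6.1))/5 = -26.3/5 = -5.26.
For a Normal prior and Normal likelihood with known variance, the posterior is Normal; its mode equals its mean, the precision-weighted average.
Prior precision 1/σ₀² = 1/1 = 1; data precision n/σ² = 5/3.
μ̂ = (1·(-5) + (5/3)·(-5.26)) / (1 + 5/3) = (-413/30)/(8/3) = -5.1625.

μ̂_MAP = -5.1625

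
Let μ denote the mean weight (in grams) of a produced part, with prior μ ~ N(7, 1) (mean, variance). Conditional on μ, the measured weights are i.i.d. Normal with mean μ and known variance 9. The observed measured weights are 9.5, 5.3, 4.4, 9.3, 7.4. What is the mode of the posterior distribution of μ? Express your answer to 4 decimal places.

μ̂_MAP = 7.0643

n = 5; x̄ = (9.5 + 5.3 + 4.4 + 9.3 + 7.4)/5 = 35.9/5 = 7.18.
For a Normal prior and Normal likelihood with known variance, the posterior is Normal; its mode equals its mean, the precision-weighted average.
Prior precision 1/σ₀² = 1/1 = 1; data precision n/σ² = 5/9.
μ̂ = (1·7 + (5/9)·7.18) / (1 + 5/9) = (989/90)/(14/9) = 989/140 ≈ 7.0643.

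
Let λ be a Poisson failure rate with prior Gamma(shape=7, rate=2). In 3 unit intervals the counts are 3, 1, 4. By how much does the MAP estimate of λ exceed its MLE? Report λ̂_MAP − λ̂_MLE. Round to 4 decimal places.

MAP − MLE = 0.1333

Σxᵢ = 8. Posterior is Gamma(15, 5); MAP = (15−1)/5 = 14/5 ≈ 2.80000.
MLE = x̄ = 8/3 ≈ 2.66667.
Difference = 14/5 − 8/3 = 2/15 ≈ 0.1333.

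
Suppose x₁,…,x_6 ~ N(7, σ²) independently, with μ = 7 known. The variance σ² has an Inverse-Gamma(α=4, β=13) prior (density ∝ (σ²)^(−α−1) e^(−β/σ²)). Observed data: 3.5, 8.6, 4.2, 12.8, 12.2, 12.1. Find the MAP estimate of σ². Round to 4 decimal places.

Sum of squared deviations about the known mean: SS = (3.5−7)² + (8.6−7)² + (4.2−7)² + (12.8−7)² + (12.2−7)² + (12.1−7)² = 109.34.
The Normal likelihood contributes (σ²)^(−n/2) exp(−SS/(2σ²)), so the posterior is Inverse-Gamma(α + n/2, β + SS/2) = Inverse-Gamma(7, 67.67).
The mode of Inverse-Gamma(a, b) is b/(a+1) = 67.67/8 ≈ 8.4588.

σ̂²_MAP = 8.4588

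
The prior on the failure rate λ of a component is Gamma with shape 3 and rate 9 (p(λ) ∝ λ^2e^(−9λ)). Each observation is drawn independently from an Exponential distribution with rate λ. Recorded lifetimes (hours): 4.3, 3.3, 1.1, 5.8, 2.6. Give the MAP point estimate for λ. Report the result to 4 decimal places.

λ̂_MAP = 0.2682

The Exponential(rate=λ) likelihood is ∝ λ^n e^(−λΣtᵢ). Here n = 5 and Σtᵢ = 4.3 + 3.3 + 1.1 + 5.8 + 2.6 = 17.1.
Posterior ∝ λ^2e^(−9λ) · λ^5e^(−17.1λ) = λ^7e^(−26.1λ), i.e. Gamma(8, 26.1).
Mode = (a−1)/b = 7/26.1 ≈ 0.2682.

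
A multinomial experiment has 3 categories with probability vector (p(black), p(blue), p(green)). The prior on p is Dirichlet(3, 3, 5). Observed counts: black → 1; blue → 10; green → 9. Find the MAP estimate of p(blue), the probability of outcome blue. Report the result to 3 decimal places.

The posterior is Dirichlet(αᵢ + nᵢ) = Dirichlet(4, 13, 14).
For a Dirichlet(a₁,…,a_K) with all aᵢ > 1, the mode has j-th component (aⱼ − 1)/(Σaᵢ − K).
Here Σaᵢ = 31 and K = 3, so p(blue) = (13 − 1)/(31 − 3) = 12/28 ≈ 0.429.

MAP estimate of p(blue) = 0.429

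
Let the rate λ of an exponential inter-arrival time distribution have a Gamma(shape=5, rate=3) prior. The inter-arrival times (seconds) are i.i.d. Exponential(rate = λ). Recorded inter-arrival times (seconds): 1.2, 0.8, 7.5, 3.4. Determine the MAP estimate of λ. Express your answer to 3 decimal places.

The Exponential(rate=λ) likelihood is ∝ λ^n e^(−λΣtᵢ). Here n = 4 and Σtᵢ = 1.2 + 0.8 + 7.5 + 3.4 = 12.9.
Posterior ∝ λ^4e^(−3λ) · λ^4e^(−12.9λ) = λ^8e^(−15.9λ), i.e. Gamma(9, 15.9).
Mode = (a−1)/b = 8/15.9 ≈ 0.503.

λ̂_MAP = 0.503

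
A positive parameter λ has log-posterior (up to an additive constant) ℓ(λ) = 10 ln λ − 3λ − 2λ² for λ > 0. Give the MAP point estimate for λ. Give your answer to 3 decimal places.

ℓ'(λ) = 10/λ − 3 − 4λ. Setting this to zero and multiplying by λ: 4λ² + 3λ − 10 = 0.
λ = (−3 + √(3² + 4·4·10)) / (2·4) = (−3 + √169) / 8 = (−3 + 13)/8 = 5/4.
ℓ''(λ) = −10/λ² − 4 < 0, confirming a maximum.

λ̂_MAP = 1.250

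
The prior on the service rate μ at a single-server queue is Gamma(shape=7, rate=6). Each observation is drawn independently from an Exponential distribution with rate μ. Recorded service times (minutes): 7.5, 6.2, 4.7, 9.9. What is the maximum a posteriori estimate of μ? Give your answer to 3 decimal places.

μ̂_MAP = 0.292

The Exponential(rate=μ) likelihood is ∝ μ^n e^(−μΣtᵢ). Here n = 4 and Σtᵢ = 7.5 + 6.2 + 4.7 + 9.9 = 28.3.
Posterior ∝ μ^6e^(−6μ) · μ^4e^(−28.3μ) = μ^10e^(−34.3μ), i.e. Gamma(11, 34.3).
Mode = (a−1)/b = 10/34.3 ≈ 0.292.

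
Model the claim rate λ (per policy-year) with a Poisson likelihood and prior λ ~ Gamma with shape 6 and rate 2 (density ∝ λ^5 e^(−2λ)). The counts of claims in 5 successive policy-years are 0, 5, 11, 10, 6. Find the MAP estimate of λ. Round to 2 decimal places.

Σxᵢ = 0+5+11+10+6 = 32, with n = 5.
Posterior ∝ λ^5e^(−2λ) · λ^32e^(−5λ) = λ^37e^(−7λ), i.e. Gamma(shape=38, rate=7).
The mode of a Gamma(a, b) with a ≥ 1 (shape–rate) is (a−1)/b = 37/7 ≈ 5.29.

λ̂_MAP = 5.29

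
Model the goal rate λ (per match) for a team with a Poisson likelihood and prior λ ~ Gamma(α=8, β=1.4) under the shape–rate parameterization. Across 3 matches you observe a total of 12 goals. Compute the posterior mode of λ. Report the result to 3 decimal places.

λ̂_MAP = 4.318

Σxᵢ = 12, n = 3.
Posterior ∝ λ^7e^(−1.4λ) · λ^12e^(−3λ) = λ^19e^(−4.4λ), i.e. Gamma(shape=20, rate=4.4).
The mode of a Gamma(a, b) with a ≥ 1 (shape–rate) is (a−1)/b = 19/4.4 ≈ 4.318.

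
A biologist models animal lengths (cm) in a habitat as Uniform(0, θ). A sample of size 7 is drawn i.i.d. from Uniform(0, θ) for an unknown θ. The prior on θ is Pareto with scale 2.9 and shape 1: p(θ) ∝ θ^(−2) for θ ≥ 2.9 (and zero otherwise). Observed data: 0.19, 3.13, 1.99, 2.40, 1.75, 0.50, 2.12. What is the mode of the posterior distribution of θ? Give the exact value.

θ̂_MAP = 3.13

The Uniform(0, θ) likelihood is θ^(−n) for θ ≥ max(xᵢ), zero otherwise. Here max(xᵢ) = 3.13.
Posterior ∝ θ^(−2) · θ^(−7) = θ^(−9) on θ ≥ max(2.9, 3.13) = 3.13.
This density is strictly decreasing in θ, so the posterior mode lies at the lower boundary of the support.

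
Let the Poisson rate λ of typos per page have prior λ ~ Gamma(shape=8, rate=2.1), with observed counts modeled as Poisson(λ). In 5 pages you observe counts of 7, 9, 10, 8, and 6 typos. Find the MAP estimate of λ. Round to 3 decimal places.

λ̂_MAP = 6.620

Σxᵢ = 7+9+10+8+6 = 40, with n = 5.
Posterior ∝ λ^7e^(−2.1λ) · λ^40e^(−5λ) = λ^47e^(−7.1λ), i.e. Gamma(shape=48, rate=7.1).
The mode of a Gamma(a, b) with a ≥ 1 (shape–rate) is (a−1)/b = 47/7.1 ≈ 6.620.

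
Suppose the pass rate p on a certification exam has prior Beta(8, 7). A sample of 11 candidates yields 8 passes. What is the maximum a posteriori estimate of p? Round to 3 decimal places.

Prior: Beta(8, 7).
Data: 8 successes in 11 trials. The binomial likelihood contributes p^8(1−p)^3, so the posterior is Beta(8+8, 7+3) = Beta(16, 10).
For Beta(a, b) with a, b > 1 the mode is (a−1)/(a+b−2) = 15/24 ≈ 0.625.

p̂_MAP = 0.625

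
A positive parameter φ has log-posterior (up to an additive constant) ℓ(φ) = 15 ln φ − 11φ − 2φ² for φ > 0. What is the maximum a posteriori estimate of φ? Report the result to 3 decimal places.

ℓ'(φ) = 15/φ − 11 − 4φ. Setting this to zero and multiplying by φ: 4φ² + 11φ − 15 = 0.
φ = (−11 + √(11² + 4·4·15)) / (2·4) = (−11 + √361) / 8 = (−11 + 19)/8 = 1.
ℓ''(φ) = −15/φ² − 4 < 0, confirming a maximum.

φ̂_MAP = 1.000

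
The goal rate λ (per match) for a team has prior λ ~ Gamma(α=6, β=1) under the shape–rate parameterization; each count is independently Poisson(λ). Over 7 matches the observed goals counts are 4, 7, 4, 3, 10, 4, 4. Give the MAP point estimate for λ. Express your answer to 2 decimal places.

λ̂_MAP = 5.13

Σxᵢ = 4+7+4+3+10+4+4 = 36, with n = 7.
Posterior ∝ λ^5e^(−1λ) · λ^36e^(−7λ) = λ^41e^(−8λ), i.e. Gamma(shape=42, rate=8).
The mode of a Gamma(a, b) with a ≥ 1 (shape–rate) is (a−1)/b = 41/8 ≈ 5.13.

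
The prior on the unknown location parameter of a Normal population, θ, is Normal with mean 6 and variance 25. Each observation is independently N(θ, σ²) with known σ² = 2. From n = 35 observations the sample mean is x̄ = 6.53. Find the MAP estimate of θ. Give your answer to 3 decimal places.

θ̂_MAP = 6.529

n = 35, x̄ = 6.53.
For a Normal prior and Normal likelihood with known variance, the posterior is Normal; its mode equals its mean, the precision-weighted average.
Prior precision 1/σ₀² = 1/25 = 0.04; data precision n/σ² = 35/2 = 17.5.
θ̂ = (0.04·6 + 17.5·6.53) / (0.04 + 17.5) = 114.515/17.54 = 22903/3508 ≈ 6.529.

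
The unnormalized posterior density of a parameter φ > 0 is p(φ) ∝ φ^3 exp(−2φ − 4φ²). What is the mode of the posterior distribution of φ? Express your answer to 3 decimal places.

ℓ'(φ) = 3/φ − 2 − 8φ. Setting this to zero and multiplying by φ: 8φ² + 2φ − 3 = 0.
φ = (−2 + √(2² + 4·8·3)) / (2·8) = (−2 + √100) / 16 = (−2 + 10)/16 = 1/2.
ℓ''(φ) = −3/φ² − 8 < 0, confirming a maximum.

φ̂_MAP = 0.500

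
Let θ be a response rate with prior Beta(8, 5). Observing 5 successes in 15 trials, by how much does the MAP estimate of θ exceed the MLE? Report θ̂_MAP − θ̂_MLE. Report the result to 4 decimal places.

MAP − MLE = 0.1282

Posterior is Beta(13, 15); MAP = (13−1)/(28−2) = 12/26 ≈ 0.46154.
MLE ignores the prior: θ̂_MLE = k/n = 5/15 ≈ 0.33333.
Difference = 12/26 − 5/15 = 5/39 ≈ 0.1282.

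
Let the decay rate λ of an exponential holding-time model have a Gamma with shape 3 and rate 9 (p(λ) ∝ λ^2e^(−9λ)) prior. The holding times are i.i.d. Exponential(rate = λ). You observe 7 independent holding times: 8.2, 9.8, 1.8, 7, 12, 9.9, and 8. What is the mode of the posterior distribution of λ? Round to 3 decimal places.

The Exponential(rate=λ) likelihood is ∝ λ^n e^(−λΣtᵢ). Here n = 7 and Σtᵢ = 8.2 + 9.8 + 1.8 + 7 + 12 + 9.9 + 8 = 56.7.
Posterior ∝ λ^2e^(−9λ) · λ^7e^(−56.7λ) = λ^9e^(−65.7λ), i.e. Gamma(10, 65.7).
Mode = (a−1)/b = 9/65.7 ≈ 0.137.

λ̂_MAP = 0.137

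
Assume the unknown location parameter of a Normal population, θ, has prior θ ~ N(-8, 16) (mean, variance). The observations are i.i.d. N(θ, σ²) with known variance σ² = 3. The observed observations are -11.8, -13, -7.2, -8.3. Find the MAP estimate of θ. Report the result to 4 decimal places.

θ̂_MAP = -9.9821

n = 4; x̄ = ((-11.8) + (-13) + (-7.2) + (-8.3))/4 = -40.3/4 = -10.075.
For a Normal prior and Normal likelihood with known variance, the posterior is Normal; its mode equals its mean, the precision-weighted average.
Prior precision 1/σ₀² = 1/16 = 0.0625; data precision n/σ² = 4/3.
θ̂ = (0.0625·(-8) + (4/3)·(-10.075)) / (0.0625 + 4/3) = (-209/15)/(67/48) = -3344/335 ≈ -9.9821.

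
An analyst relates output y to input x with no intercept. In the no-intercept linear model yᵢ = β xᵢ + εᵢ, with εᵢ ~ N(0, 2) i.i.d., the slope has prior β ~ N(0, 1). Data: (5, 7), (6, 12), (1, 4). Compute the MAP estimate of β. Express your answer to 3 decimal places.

log p(β | y) = −Σ(yᵢ − βxᵢ)²/(2·2) − β²/(2·1) + const.
Setting the derivative to zero: Σxᵢ(yᵢ − βxᵢ)/2 − β/1 = 0, so β = Σxᵢyᵢ / (Σxᵢ² + σ²/τ²).
Σxᵢyᵢ = 5·7 + 6·12 + 1·4 = 111; Σxᵢ² = 62; σ²/τ² = 2.
β̂_MAP = 111 / (62 + 2) = 111/64 ≈ 1.734.

β̂_MAP = 1.734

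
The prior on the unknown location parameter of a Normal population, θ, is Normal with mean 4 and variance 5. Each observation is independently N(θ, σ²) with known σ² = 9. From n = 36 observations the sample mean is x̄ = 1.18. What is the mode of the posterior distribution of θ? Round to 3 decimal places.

θ̂_MAP = 1.314

n = 36, x̄ = 1.18.
For a Normal prior and Normal likelihood with known variance, the posterior is Normal; its mode equals its mean, the precision-weighted average.
Prior precision 1/σ₀² = 1/5 = 0.2; data precision n/σ² = 36/9 = 4.
θ̂ = (0.2·4 + 4·1.18) / (0.2 + 4) = 5.52/4.2 = 46/35 ≈ 1.314.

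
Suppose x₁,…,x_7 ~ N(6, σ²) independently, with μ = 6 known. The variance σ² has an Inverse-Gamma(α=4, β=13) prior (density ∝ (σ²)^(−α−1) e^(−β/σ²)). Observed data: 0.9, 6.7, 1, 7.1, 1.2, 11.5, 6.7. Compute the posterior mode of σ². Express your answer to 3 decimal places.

σ̂²_MAP = 7.794

Sum of squared deviations about the known mean: SS = (0.9−6)² + (6.7−6)² + (1−6)² + (7.1−6)² + (1.2−6)² + (11.5−6)² + (6.7−6)² = 106.49.
The Normal likelihood contributes (σ²)^(−n/2) exp(−SS/(2σ²)), so the posterior is Inverse-Gamma(α + n/2, β + SS/2) = Inverse-Gamma(7.5, 66.245).
The mode of Inverse-Gamma(a, b) is b/(a+1) = 66.245/8.5 ≈ 7.794.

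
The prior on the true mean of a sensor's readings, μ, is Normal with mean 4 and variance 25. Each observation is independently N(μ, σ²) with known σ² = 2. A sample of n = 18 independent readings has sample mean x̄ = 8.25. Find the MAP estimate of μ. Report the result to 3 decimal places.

n = 18, x̄ = 8.25.
For a Normal prior and Normal likelihood with known variance, the posterior is Normal; its mode equals its mean, the precision-weighted average.
Prior precision 1/σ₀² = 1/25 = 0.04; data precision n/σ² = 18/2 = 9.
μ̂ = (0.04·4 + 9·8.25) / (0.04 + 9) = 74.41/9.04 = 7441/904 ≈ 8.231.

μ̂_MAP = 8.231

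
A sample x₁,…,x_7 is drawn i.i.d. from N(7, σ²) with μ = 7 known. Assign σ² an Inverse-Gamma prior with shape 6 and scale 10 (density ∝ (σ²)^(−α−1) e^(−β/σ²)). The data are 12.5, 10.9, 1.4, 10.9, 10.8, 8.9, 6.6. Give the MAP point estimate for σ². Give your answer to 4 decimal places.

σ̂²_MAP = 6.2019

Sum of squared deviations about the known mean: SS = (12.5−7)² + (10.9−7)² + (1.4−7)² + (10.9−7)² + (10.8−7)² + (8.9−7)² + (6.6−7)² = 110.24.
The Normal likelihood contributes (σ²)^(−n/2) exp(−SS/(2σ²)), so the posterior is Inverse-Gamma(α + n/2, β + SS/2) = Inverse-Gamma(9.5, 65.12).
The mode of Inverse-Gamma(a, b) is b/(a+1) = 65.12/10.5 ≈ 6.2019.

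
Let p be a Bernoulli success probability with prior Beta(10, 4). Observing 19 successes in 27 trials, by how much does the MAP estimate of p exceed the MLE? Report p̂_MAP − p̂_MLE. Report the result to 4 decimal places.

Posterior is Beta(29, 12); MAP = (29−1)/(41−2) = 28/39 ≈ 0.71795.
MLE ignores the prior: p̂_MLE = k/n = 19/27 ≈ 0.70370.
Difference = 28/39 − 19/27 = 5/351 ≈ 0.0142.

MAP − MLE = 0.0142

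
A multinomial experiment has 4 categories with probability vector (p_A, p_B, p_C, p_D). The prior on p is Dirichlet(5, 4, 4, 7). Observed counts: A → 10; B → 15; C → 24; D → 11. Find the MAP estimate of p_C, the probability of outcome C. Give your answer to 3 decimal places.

MAP estimate of p_C = 0.355

The posterior is Dirichlet(αᵢ + nᵢ) = Dirichlet(15, 19, 28, 18).
For a Dirichlet(a₁,…,a_K) with all aᵢ > 1, the mode has j-th component (aⱼ − 1)/(Σaᵢ − K).
Here Σaᵢ = 80 and K = 4, so p_C = (28 − 1)/(80 − 4) = 27/76 ≈ 0.355.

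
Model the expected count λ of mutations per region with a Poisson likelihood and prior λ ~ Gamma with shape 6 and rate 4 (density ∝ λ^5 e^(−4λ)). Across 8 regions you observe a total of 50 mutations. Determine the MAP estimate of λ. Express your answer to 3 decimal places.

Σxᵢ = 50, n = 8.
Posterior ∝ λ^5e^(−4λ) · λ^50e^(−8λ) = λ^55e^(−12λ), i.e. Gamma(shape=56, rate=12).
The mode of a Gamma(a, b) with a ≥ 1 (shape–rate) is (a−1)/b = 55/12 ≈ 4.583.

λ̂_MAP = 4.583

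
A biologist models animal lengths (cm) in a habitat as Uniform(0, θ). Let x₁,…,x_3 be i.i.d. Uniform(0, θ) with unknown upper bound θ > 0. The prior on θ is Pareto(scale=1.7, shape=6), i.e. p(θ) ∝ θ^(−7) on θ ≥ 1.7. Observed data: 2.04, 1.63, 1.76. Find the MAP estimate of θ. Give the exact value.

The Uniform(0, θ) likelihood is θ^(−n) for θ ≥ max(xᵢ), zero otherwise. Here max(xᵢ) = 2.04.
Posterior ∝ θ^(−7) · θ^(−3) = θ^(−10) on θ ≥ max(1.7, 2.04) = 2.04.
This density is strictly decreasing in θ, so the posterior mode lies at the lower boundary of the support.

θ̂_MAP = 2.04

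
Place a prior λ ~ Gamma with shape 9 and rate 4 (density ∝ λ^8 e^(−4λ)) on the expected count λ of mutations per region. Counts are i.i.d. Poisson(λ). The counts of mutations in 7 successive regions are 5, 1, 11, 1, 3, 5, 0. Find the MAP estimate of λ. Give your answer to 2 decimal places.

λ̂_MAP = 3.09

Σxᵢ = 5+1+11+1+3+5+0 = 26, with n = 7.
Posterior ∝ λ^8e^(−4λ) · λ^26e^(−7λ) = λ^34e^(−11λ), i.e. Gamma(shape=35, rate=11).
The mode of a Gamma(a, b) with a ≥ 1 (shape–rate) is (a−1)/b = 34/11 ≈ 3.09.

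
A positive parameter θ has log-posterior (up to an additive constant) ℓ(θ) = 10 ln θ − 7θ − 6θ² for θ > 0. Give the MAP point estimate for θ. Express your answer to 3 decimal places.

ℓ'(θ) = 10/θ − 7 − 12θ. Setting this to zero and multiplying by θ: 12θ² + 7θ − 10 = 0.
θ = (−7 + √(7² + 4·12·10)) / (2·12) = (−7 + √529) / 24 = (−7 + 23)/24 = 2/3.
ℓ''(θ) = −10/θ² − 12 < 0, confirming a maximum.

θ̂_MAP = 0.667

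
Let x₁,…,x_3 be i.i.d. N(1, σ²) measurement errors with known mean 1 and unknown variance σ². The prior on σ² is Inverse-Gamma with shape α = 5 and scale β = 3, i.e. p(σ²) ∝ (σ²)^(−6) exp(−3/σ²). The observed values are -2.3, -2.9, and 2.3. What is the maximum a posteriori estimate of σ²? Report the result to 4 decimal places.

Sum of squared deviations about the known mean: SS = (-2.3−1)² + (-2.9−1)² + (2.3−1)² = 27.79.
The Normal likelihood contributes (σ²)^(−n/2) exp(−SS/(2σ²)), so the posterior is Inverse-Gamma(α + n/2, β + SS/2) = Inverse-Gamma(6.5, 16.895).
The mode of Inverse-Gamma(a, b) is b/(a+1) = 16.895/7.5 ≈ 2.2527.

σ̂²_MAP = 2.2527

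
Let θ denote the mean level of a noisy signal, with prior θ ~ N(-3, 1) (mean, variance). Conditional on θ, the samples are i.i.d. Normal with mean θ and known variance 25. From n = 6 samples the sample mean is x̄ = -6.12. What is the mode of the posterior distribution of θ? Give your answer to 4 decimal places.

θ̂_MAP = -3.6039

n = 6, x̄ = -6.12.
For a Normal prior and Normal likelihood with known variance, the posterior is Normal; its mode equals its mean, the precision-weighted average.
Prior precision 1/σ₀² = 1/1 = 1; data precision n/σ² = 6/25 = 0.24.
θ̂ = (1·(-3) + 0.24·(-6.12)) / (1 + 0.24) = (-4.4688)/1.24 = -2793/775 ≈ -3.6039.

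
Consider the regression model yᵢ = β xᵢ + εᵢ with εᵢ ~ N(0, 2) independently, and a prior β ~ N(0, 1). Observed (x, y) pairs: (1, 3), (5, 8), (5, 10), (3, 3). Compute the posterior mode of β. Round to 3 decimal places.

log p(β | y) = −Σ(yᵢ − βxᵢ)²/(2·2) − β²/(2·1) + const.
Setting the derivative to zero: Σxᵢ(yᵢ − βxᵢ)/2 − β/1 = 0, so β = Σxᵢyᵢ / (Σxᵢ² + σ²/τ²).
Σxᵢyᵢ = 1·3 + 5·8 + 5·10 + 3·3 = 102; Σxᵢ² = 60; σ²/τ² = 2.
β̂_MAP = 102 / (60 + 2) = 102/62 ≈ 1.645.

β̂_MAP = 1.645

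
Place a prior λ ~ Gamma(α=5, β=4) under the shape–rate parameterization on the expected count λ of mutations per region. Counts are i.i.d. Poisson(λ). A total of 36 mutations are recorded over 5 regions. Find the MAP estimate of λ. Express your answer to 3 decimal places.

λ̂_MAP = 4.444

Σxᵢ = 36, n = 5.
Posterior ∝ λ^4e^(−4λ) · λ^36e^(−5λ) = λ^40e^(−9λ), i.e. Gamma(shape=41, rate=9).
The mode of a Gamma(a, b) with a ≥ 1 (shape–rate) is (a−1)/b = 40/9 ≈ 4.444.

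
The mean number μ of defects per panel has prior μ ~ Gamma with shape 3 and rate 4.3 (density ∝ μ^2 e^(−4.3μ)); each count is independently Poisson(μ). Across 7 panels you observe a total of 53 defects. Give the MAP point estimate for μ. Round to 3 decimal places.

Σxᵢ = 53, n = 7.
Posterior ∝ μ^2e^(−4.3μ) · μ^53e^(−7μ) = μ^55e^(−11.3μ), i.e. Gamma(shape=56, rate=11.3).
The mode of a Gamma(a, b) with a ≥ 1 (shape–rate) is (a−1)/b = 55/11.3 ≈ 4.867.

μ̂_MAP = 4.867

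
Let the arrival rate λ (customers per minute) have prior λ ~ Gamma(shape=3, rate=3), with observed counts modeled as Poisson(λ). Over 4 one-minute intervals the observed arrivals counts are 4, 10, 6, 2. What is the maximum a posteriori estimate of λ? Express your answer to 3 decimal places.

λ̂_MAP = 3.429

Σxᵢ = 4+10+6+2 = 22, with n = 4.
Posterior ∝ λ^2e^(−3λ) · λ^22e^(−4λ) = λ^24e^(−7λ), i.e. Gamma(shape=25, rate=7).
The mode of a Gamma(a, b) with a ≥ 1 (shape–rate) is (a−1)/b = 24/7 ≈ 3.429.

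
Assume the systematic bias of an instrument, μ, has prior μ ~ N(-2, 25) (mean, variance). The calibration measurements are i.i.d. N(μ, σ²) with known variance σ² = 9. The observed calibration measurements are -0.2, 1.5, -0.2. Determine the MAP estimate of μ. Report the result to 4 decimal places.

n = 3; x̄ = ((-0.2) + 1.5 + (-0.2))/3 = 1.1/3 = 11/30 ≈ 0.3667.
For a Normal prior and Normal likelihood with known variance, the posterior is Normal; its mode equals its mean, the precision-weighted average.
Prior precision 1/σ₀² = 1/25 = 0.04; data precision n/σ² = 3/9 = 1/3.
μ̂ = (0.04·(-2) + (1/3)·(11/30)) / (0.04 + 1/3) = (19/450)/(28/75) = 19/168 ≈ 0.1131.

μ̂_MAP = 0.1131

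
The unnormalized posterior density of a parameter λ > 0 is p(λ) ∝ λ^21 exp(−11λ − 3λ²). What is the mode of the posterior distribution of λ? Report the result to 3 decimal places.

ℓ'(λ) = 21/λ − 11 − 6λ. Setting this to zero and multiplying by λ: 6λ² + 11λ − 21 = 0.
λ = (−11 + √(11² + 4·6·21)) / (2·6) = (−11 + √625) / 12 = (−11 + 25)/12 = 7/6.
ℓ''(λ) = −21/λ² − 6 < 0, confirming a maximum.

λ̂_MAP = 1.167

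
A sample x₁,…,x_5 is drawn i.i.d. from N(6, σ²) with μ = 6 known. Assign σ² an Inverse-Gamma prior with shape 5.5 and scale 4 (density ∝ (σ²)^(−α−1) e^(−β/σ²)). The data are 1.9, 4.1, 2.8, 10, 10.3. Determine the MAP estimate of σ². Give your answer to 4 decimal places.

Sum of squared deviations about the known mean: SS = (1.9−6)² + (4.1−6)² + (2.8−6)² + (10−6)² + (10.3−6)² = 65.15.
The Normal likelihood contributes (σ²)^(−n/2) exp(−SS/(2σ²)), so the posterior is Inverse-Gamma(α + n/2, β + SS/2) = Inverse-Gamma(8, 36.575).
The mode of Inverse-Gamma(a, b) is b/(a+1) = 36.575/9 ≈ 4.0639.

σ̂²_MAP = 4.0639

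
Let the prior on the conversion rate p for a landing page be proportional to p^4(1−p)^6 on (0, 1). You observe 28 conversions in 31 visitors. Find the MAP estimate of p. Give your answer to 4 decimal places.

p̂_MAP = 0.7805

The prior density ∝ p^4(1−p)^6 is the kernel of Beta(5, 7).
Data: 28 successes in 31 trials. The binomial likelihood contributes p^28(1−p)^3, so the posterior is Beta(5+28, 7+3) = Beta(33, 10).
For Beta(a, b) with a, b > 1 the mode is (a−1)/(a+b−2) = 32/41 ≈ 0.7805.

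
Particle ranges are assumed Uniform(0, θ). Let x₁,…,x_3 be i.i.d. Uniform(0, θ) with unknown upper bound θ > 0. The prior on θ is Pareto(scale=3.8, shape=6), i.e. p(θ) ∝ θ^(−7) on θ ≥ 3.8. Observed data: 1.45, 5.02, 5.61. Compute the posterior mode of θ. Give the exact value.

The Uniform(0, θ) likelihood is θ^(−n) for θ ≥ max(xᵢ), zero otherwise. Here max(xᵢ) = 5.61.
Posterior ∝ θ^(−7) · θ^(−3) = θ^(−10) on θ ≥ max(3.8, 5.61) = 5.61.
This density is strictly decreasing in θ, so the posterior mode lies at the lower boundary of the support.

θ̂_MAP = 5.61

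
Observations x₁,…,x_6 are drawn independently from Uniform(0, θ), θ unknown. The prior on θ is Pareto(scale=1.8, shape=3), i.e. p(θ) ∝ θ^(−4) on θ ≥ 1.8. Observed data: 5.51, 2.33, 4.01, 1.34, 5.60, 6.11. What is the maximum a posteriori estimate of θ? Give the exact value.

The Uniform(0, θ) likelihood is θ^(−n) for θ ≥ max(xᵢ), zero otherwise. Here max(xᵢ) = 6.11.
Posterior ∝ θ^(−4) · θ^(−6) = θ^(−10) on θ ≥ max(1.8, 6.11) = 6.11.
This density is strictly decreasing in θ, so the posterior mode lies at the lower boundary of the support.

θ̂_MAP = 6.11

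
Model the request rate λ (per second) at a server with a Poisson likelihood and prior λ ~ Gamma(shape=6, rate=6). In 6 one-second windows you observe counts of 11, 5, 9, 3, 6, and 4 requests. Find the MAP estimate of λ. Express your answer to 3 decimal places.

Σxᵢ = 11+5+9+3+6+4 = 38, with n = 6.
Posterior ∝ λ^5e^(−6λ) · λ^38e^(−6λ) = λ^43e^(−12λ), i.e. Gamma(shape=44, rate=12).
The mode of a Gamma(a, b) with a ≥ 1 (shape–rate) is (a−1)/b = 43/12 ≈ 3.583.

λ̂_MAP = 3.583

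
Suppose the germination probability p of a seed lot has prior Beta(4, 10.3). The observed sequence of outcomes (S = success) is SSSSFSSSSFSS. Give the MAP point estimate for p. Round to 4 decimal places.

Prior: Beta(4, 10.3).
Data: 10 successes in 12 trials (from the sequence). The binomial likelihood contributes p^10(1−p)^2, so the posterior is Beta(4+10, 10.3+2) = Beta(14, 12.3).
For Beta(a, b) with a, b > 1 the mode is (a−1)/(a+b−2) = 13/24.3 ≈ 0.5350.

p̂_MAP = 0.5350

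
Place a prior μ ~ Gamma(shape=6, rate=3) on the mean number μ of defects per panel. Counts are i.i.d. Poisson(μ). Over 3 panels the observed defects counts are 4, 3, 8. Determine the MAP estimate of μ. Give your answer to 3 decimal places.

Σxᵢ = 4+3+8 = 15, with n = 3.
Posterior ∝ μ^5e^(−3μ) · μ^15e^(−3μ) = μ^20e^(−6μ), i.e. Gamma(shape=21, rate=6).
The mode of a Gamma(a, b) with a ≥ 1 (shape–rate) is (a−1)/b = 20/6 ≈ 3.333.

μ̂_MAP = 3.333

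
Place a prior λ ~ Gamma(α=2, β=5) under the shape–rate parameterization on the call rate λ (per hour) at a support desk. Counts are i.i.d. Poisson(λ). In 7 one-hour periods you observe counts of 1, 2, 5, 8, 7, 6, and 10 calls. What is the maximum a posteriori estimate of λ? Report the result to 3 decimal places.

λ̂_MAP = 3.333

Σxᵢ = 1+2+5+8+7+6+10 = 39, with n = 7.
Posterior ∝ λe^(−5λ) · λ^39e^(−7λ) = λ^40e^(−12λ), i.e. Gamma(shape=41, rate=12).
The mode of a Gamma(a, b) with a ≥ 1 (shape–rate) is (a−1)/b = 40/12 ≈ 3.333.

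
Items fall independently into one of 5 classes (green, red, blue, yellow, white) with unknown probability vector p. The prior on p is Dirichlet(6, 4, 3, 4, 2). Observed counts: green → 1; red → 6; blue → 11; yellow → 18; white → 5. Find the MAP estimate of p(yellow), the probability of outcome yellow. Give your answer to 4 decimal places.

The posterior is Dirichlet(αᵢ + nᵢ) = Dirichlet(7, 10, 14, 22, 7).
For a Dirichlet(a₁,…,a_K) with all aᵢ > 1, the mode has j-th component (aⱼ − 1)/(Σaᵢ − K).
Here Σaᵢ = 60 and K = 5, so p(yellow) = (22 − 1)/(60 − 5) = 21/55 ≈ 0.3818.

MAP estimate of p(yellow) = 0.3818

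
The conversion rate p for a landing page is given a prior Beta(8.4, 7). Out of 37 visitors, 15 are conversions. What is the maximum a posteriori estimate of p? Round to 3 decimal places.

p̂_MAP = 0.444

Prior: Beta(8.4, 7).
Data: 15 successes in 37 trials. The binomial likelihood contributes p^15(1−p)^22, so the posterior is Beta(8.4+15, 7+22) = Beta(23.4, 29).
For Beta(a, b) with a, b > 1 the mode is (a−1)/(a+b−2) = 22.4/50.4 ≈ 0.444.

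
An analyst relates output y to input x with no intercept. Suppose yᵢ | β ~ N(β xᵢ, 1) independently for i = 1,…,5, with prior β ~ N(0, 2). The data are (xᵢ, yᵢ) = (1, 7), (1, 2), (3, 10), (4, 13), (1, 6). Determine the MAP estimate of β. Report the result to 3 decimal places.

log p(β | y) = −Σ(yᵢ − βxᵢ)²/(2·1) − β²/(2·2) + const.
Setting the derivative to zero: Σxᵢ(yᵢ − βxᵢ)/1 − β/2 = 0, so β = Σxᵢyᵢ / (Σxᵢ² + σ²/τ²).
Σxᵢyᵢ = 1·7 + 1·2 + 3·10 + 4·13 + 1·6 = 97; Σxᵢ² = 28; σ²/τ² = 0.5.
β̂_MAP = 97 / (28 + 0.5) = 97/28.5 ≈ 3.404.

β̂_MAP = 3.404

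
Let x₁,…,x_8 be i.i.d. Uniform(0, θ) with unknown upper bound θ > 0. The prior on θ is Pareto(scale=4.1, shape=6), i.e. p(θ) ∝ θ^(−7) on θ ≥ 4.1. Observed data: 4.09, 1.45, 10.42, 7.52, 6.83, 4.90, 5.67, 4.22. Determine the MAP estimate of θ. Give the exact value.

θ̂_MAP = 10.42

The Uniform(0, θ) likelihood is θ^(−n) for θ ≥ max(xᵢ), zero otherwise. Here max(xᵢ) = 10.42.
Posterior ∝ θ^(−7) · θ^(−8) = θ^(−15) on θ ≥ max(4.1, 10.42) = 10.42.
This density is strictly decreasing in θ, so the posterior mode lies at the lower boundary of the support.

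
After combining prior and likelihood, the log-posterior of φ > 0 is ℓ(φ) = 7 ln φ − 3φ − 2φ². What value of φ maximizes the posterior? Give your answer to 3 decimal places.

φ̂_MAP = 1.000

ℓ'(φ) = 7/φ − 3 − 4φ. Setting this to zero and multiplying by φ: 4φ² + 3φ − 7 = 0.
φ = (−3 + √(3² + 4·4·7)) / (2·4) = (−3 + √121) / 8 = (−3 + 11)/8 = 1.
ℓ''(φ) = −7/φ² − 4 < 0, confirming a maximum.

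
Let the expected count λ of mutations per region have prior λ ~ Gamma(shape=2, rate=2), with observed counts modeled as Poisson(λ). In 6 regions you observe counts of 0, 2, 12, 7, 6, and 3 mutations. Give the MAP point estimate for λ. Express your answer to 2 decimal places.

λ̂_MAP = 3.88

Σxᵢ = 0+2+12+7+6+3 = 30, with n = 6.
Posterior ∝ λe^(−2λ) · λ^30e^(−6λ) = λ^31e^(−8λ), i.e. Gamma(shape=32, rate=8).
The mode of a Gamma(a, b) with a ≥ 1 (shape–rate) is (a−1)/b = 31/8 ≈ 3.88.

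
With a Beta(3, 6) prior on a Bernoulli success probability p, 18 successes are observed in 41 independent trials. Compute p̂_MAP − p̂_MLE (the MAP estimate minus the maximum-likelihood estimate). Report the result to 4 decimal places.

Posterior is Beta(21, 29); MAP = (21−1)/(50−2) = 20/48 ≈ 0.41667.
MLE ignores the prior: p̂_MLE = k/n = 18/41 ≈ 0.43902.
Difference = 20/48 − 18/41 = -11/492 ≈ -0.0224.

MAP − MLE = -0.0224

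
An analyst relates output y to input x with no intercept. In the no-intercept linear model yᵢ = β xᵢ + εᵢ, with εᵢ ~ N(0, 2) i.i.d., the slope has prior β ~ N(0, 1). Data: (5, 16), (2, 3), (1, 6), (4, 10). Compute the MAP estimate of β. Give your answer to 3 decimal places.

log p(β | y) = −Σ(yᵢ − βxᵢ)²/(2·2) − β²/(2·1) + const.
Setting the derivative to zero: Σxᵢ(yᵢ − βxᵢ)/2 − β/1 = 0, so β = Σxᵢyᵢ / (Σxᵢ² + σ²/τ²).
Σxᵢyᵢ = 5·16 + 2·3 + 1·6 + 4·10 = 132; Σxᵢ² = 46; σ²/τ² = 2.
β̂_MAP = 132 / (46 + 2) = 132/48 ≈ 2.750.

β̂_MAP = 2.750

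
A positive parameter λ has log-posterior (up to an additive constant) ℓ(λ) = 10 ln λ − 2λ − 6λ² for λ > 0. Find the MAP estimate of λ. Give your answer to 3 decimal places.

λ̂_MAP = 0.833

ℓ'(λ) = 10/λ − 2 − 12λ. Setting this to zero and multiplying by λ: 12λ² + 2λ − 10 = 0.
λ = (−2 + √(2² + 4·12·10)) / (2·12) = (−2 + √484) / 24 = (−2 + 22)/24 = 5/6.
ℓ''(λ) = −10/λ² − 12 < 0, confirming a maximum.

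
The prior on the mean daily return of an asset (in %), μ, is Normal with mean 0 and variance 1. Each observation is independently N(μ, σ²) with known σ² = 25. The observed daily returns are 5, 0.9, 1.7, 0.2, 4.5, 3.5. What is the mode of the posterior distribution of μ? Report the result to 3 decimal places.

n = 6; x̄ = (5 + 0.9 + 1.7 + 0.2 + 4.5 + 3.5)/6 = 15.8/6 = 79/30 ≈ 2.6333.
For a Normal prior and Normal likelihood with known variance, the posterior is Normal; its mode equals its mean, the precision-weighted average.
Prior precision 1/σ₀² = 1/1 = 1; data precision n/σ² = 6/25 = 0.24.
μ̂ = (1·0 + 0.24·(79/30)) / (1 + 0.24) = 0.632/1.24 = 79/155 ≈ 0.510.

μ̂_MAP = 0.510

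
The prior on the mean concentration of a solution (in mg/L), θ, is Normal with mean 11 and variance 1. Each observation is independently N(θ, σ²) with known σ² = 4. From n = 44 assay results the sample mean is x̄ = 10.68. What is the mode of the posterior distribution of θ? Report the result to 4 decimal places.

θ̂_MAP = 10.7067

n = 44, x̄ = 10.68.
For a Normal prior and Normal likelihood with known variance, the posterior is Normal; its mode equals its mean, the precision-weighted average.
Prior precision 1/σ₀² = 1/1 = 1; data precision n/σ² = 44/4 = 11.
θ̂ = (1·11 + 11·10.68) / (1 + 11) = 128.48/12 = 803/75 ≈ 10.7067.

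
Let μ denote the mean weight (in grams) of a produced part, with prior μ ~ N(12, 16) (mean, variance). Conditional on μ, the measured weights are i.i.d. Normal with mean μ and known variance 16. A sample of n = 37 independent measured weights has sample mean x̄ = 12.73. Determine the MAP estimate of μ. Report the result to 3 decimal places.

μ̂_MAP = 12.711

n = 37, x̄ = 12.73.
For a Normal prior and Normal likelihood with known variance, the posterior is Normal; its mode equals its mean, the precision-weighted average.
Prior precision 1/σ₀² = 1/16 = 0.0625; data precision n/σ² = 37/16 = 2.3125.
μ̂ = (0.0625·12 + 2.3125·12.73) / (0.0625 + 2.3125) = 30.188125/2.375 = 48301/3800 ≈ 12.711.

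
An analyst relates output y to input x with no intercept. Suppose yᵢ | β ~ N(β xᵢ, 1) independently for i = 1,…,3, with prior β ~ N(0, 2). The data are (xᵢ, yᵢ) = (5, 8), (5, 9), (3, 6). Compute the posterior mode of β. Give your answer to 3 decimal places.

log p(β | y) = −Σ(yᵢ − βxᵢ)²/(2·1) − β²/(2·2) + const.
Setting the derivative to zero: Σxᵢ(yᵢ − βxᵢ)/1 − β/2 = 0, so β = Σxᵢyᵢ / (Σxᵢ² + σ²/τ²).
Σxᵢyᵢ = 5·8 + 5·9 + 3·6 = 103; Σxᵢ² = 59; σ²/τ² = 0.5.
β̂_MAP = 103 / (59 + 0.5) = 103/59.5 ≈ 1.731.

β̂_MAP = 1.731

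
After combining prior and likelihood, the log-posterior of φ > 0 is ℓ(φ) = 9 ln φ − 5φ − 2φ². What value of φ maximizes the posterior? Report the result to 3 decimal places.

φ̂_MAP = 1.000

ℓ'(φ) = 9/φ − 5 − 4φ. Setting this to zero and multiplying by φ: 4φ² + 5φ − 9 = 0.
φ = (−5 + √(5² + 4·4·9)) / (2·4) = (−5 + √169) / 8 = (−5 + 13)/8 = 1.
ℓ''(φ) = −9/φ² − 4 < 0, confirming a maximum.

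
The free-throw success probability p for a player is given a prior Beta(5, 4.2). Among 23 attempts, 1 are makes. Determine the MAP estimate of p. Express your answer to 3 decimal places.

p̂_MAP = 0.166

Prior: Beta(5, 4.2).
Data: 1 success in 23 trials. The binomial likelihood contributes p(1−p)^22, so the posterior is Beta(5+1, 4.2+22) = Beta(6, 26.2).
For Beta(a, b) with a, b > 1 the mode is (a−1)/(a+b−2) = 5/30.2 ≈ 0.166.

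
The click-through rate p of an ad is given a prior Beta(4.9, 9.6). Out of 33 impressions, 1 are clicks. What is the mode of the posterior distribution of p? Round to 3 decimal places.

Prior: Beta(4.9, 9.6).
Data: 1 success in 33 trials. The binomial likelihood contributes p(1−p)^32, so the posterior is Beta(4.9+1, 9.6+32) = Beta(5.9, 41.6).
For Beta(a, b) with a, b > 1 the mode is (a−1)/(a+b−2) = 4.9/45.5 ≈ 0.108.

p̂_MAP = 0.108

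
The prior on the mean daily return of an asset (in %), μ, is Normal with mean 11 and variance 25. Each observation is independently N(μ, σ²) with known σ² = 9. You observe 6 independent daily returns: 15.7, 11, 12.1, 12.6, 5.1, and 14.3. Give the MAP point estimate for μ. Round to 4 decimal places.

μ̂_MAP = 11.7547

n = 6; x̄ = (15.7 + 11 + 12.1 + 12.6 + 5.1 + 14.3)/6 = 70.8/6 = 11.8.
For a Normal prior and Normal likelihood with known variance, the posterior is Normal; its mode equals its mean, the precision-weighted average.
Prior precision 1/σ₀² = 1/25 = 0.04; data precision n/σ² = 6/9 = 2/3.
μ̂ = (0.04·11 + (2/3)·11.8) / (0.04 + 2/3) = (623/75)/(53/75) = 623/53 ≈ 11.7547.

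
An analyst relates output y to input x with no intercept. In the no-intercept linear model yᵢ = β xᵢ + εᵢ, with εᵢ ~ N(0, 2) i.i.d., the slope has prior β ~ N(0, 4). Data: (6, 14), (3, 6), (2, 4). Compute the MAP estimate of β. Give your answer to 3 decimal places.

β̂_MAP = 2.222

log p(β | y) = −Σ(yᵢ − βxᵢ)²/(2·2) − β²/(2·4) + const.
Setting the derivative to zero: Σxᵢ(yᵢ − βxᵢ)/2 − β/4 = 0, so β = Σxᵢyᵢ / (Σxᵢ² + σ²/τ²).
Σxᵢyᵢ = 6·14 + 3·6 + 2·4 = 110; Σxᵢ² = 49; σ²/τ² = 0.5.
β̂_MAP = 110 / (49 + 0.5) = 110/49.5 ≈ 2.222.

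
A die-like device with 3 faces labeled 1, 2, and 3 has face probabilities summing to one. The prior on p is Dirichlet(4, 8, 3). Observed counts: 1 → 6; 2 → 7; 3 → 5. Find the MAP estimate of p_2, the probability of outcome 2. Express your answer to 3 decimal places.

MAP estimate: 0.467

The posterior is Dirichlet(αᵢ + nᵢ) = Dirichlet(10, 15, 8).
For a Dirichlet(a₁,…,a_K) with all aᵢ > 1, the mode has j-th component (aⱼ − 1)/(Σaᵢ − K).
Here Σaᵢ = 33 and K = 3, so p_2 = (15 − 1)/(33 − 3) = 14/30 ≈ 0.467.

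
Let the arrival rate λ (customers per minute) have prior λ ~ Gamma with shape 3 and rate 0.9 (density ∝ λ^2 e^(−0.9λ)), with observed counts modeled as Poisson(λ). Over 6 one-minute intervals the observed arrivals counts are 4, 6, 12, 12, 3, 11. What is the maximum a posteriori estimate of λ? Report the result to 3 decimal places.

Σxᵢ = 4+6+12+12+3+11 = 48, with n = 6.
Posterior ∝ λ^2e^(−0.9λ) · λ^48e^(−6λ) = λ^50e^(−6.9λ), i.e. Gamma(shape=51, rate=6.9).
The mode of a Gamma(a, b) with a ≥ 1 (shape–rate) is (a−1)/b = 50/6.9 ≈ 7.246.

λ̂_MAP = 7.246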